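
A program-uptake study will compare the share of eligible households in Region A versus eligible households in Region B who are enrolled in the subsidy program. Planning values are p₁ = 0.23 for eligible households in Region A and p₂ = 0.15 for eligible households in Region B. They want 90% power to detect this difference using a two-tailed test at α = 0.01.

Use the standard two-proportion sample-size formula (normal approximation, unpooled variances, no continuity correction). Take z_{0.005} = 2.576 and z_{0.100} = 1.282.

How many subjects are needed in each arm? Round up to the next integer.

n = 709 per group

n = (z_{α/2} + z_β)² · [p₁(1−p₁) + p₂(1−p₂)] / (p₁ − p₂)²
  = (2.576 + 1.282)² · (0.23·0.77 + 0.15·0.85) / (0.08)²
  = (3.858)² · (0.1771 + 0.1275) / 0.0064
  = 14.8842 · 0.3046 / 0.0064
  = 708.39
Round up → n = 709 per group.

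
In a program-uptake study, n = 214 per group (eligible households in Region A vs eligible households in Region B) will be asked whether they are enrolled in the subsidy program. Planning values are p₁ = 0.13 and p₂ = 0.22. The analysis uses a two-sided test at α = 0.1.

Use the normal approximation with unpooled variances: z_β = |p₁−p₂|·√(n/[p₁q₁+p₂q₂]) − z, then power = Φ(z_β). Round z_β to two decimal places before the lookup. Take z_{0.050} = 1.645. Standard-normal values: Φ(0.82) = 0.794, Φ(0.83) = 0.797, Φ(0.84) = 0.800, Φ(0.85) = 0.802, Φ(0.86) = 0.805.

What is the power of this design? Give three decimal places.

Power ≈ 0.794

z_β = |p₁−p₂|·√(n/[p₁q₁+p₂q₂]) − z_{α/2}
    = 0.09 · √(214/0.2847) − 1.645
    = 0.09 · 27.4166 − 1.645
    = 2.4675 − 1.645 = 0.8225 → 0.82
Power = Φ(0.82) = 0.794.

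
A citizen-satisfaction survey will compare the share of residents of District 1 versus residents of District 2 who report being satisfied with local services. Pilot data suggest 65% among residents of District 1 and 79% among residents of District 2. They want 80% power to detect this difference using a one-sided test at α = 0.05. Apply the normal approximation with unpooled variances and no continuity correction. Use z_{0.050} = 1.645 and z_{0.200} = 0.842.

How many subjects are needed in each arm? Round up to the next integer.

n = 125 per group

n = (z_α + z_β)² · [p₁(1−p₁) + p₂(1−p₂)] / (p₁ − p₂)²
  = (1.645 + 0.842)² · (0.65·0.35 + 0.79·0.21) / (-0.14)²
  = (2.487)² · (0.2275 + 0.1659) / 0.0196
  = 6.1852 · 0.3934 / 0.0196
  = 124.15
Round up → n = 125 per group.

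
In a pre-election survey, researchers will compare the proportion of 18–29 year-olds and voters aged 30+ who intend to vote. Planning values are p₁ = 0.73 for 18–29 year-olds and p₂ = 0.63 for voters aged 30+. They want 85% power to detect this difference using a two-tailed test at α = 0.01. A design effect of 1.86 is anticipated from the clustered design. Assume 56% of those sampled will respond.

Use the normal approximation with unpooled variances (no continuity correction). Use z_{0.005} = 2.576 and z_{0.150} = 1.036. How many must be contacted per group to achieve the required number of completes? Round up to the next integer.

n = 1865 per group

n = (z_{α/2} + z_β)² · [p₁(1−p₁) + p₂(1−p₂)] / (p₁ − p₂)²
  = (2.576 + 1.036)² · (0.73·0.27 + 0.63·0.37) / (0.10)²
  = (3.612)² · (0.1971 + 0.2331) / 0.0100
  = 13.0465 · 0.4302 / 0.0100
  = 561.26
Design effect: 1.86 × 561.26 = 1043.95.
Adjust for 56% response: 1043.95 / 0.56 = 1864.19.
Round up → n = 1865 per group.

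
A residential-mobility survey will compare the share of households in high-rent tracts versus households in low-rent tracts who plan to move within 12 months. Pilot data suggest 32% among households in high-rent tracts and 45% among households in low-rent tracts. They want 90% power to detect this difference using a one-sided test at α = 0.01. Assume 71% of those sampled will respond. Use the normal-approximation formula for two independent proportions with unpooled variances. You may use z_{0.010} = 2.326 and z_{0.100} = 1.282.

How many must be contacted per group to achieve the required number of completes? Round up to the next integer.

n = 505 per group

n = (z_α + z_β)² · [p₁(1−p₁) + p₂(1−p₂)] / (p₁ − p₂)²
  = (2.326 + 1.282)² · (0.32·0.68 + 0.45·0.55) / (-0.13)²
  = (3.608)² · (0.2176 + 0.2475) / 0.0169
  = 13.0177 · 0.4651 / 0.0169
  = 358.26
Adjust for 71% response: 358.26 / 0.71 = 504.59.
Round up → n = 505 per group.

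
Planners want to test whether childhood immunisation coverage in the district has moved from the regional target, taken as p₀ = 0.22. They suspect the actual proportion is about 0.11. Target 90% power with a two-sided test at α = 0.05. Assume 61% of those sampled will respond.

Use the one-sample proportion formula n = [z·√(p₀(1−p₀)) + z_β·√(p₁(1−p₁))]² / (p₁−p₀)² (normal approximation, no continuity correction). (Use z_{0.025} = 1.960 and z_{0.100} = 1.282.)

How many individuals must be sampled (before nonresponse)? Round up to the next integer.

n = [z_{α/2}·√(p₀q₀) + z_β·√(p₁q₁)]² / (p₁ − p₀)²
  = [1.960·√(0.22·0.78) + 1.282·√(0.11·0.89)]² / (-0.11)²
  = [1.960·0.4142 + 1.282·0.3129]² / 0.0121
  = [1.2130]² / 0.0121
  = 121.61
Adjust for 61% response: 121.61 / 0.61 = 199.36.
Round up → n = 200.

n = 200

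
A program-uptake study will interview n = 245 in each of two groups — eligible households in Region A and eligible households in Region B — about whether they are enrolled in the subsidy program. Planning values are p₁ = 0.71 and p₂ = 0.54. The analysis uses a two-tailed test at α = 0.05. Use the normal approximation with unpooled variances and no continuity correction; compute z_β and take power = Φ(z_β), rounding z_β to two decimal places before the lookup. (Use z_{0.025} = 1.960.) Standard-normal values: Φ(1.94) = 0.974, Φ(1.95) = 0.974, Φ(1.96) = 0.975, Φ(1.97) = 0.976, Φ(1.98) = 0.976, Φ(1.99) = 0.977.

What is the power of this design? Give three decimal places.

Power ≈ 0.977

z_β = |p₁−p₂|·√(n/[p₁q₁+p₂q₂]) − z_{α/2}
    = 0.17 · √(245/0.4543) − 1.960
    = 0.17 · 23.2226 − 1.960
    = 3.9478 − 1.960 = 1.9878 → 1.99
Power = Φ(1.99) = 0.977.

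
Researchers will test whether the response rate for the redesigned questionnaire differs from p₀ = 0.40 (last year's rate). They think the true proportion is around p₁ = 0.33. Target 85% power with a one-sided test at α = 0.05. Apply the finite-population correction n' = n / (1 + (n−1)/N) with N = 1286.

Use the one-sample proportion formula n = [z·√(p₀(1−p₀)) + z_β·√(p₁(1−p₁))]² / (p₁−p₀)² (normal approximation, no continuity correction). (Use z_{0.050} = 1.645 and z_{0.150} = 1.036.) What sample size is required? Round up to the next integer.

n = 270

n = [z_α·√(p₀q₀) + z_β·√(p₁q₁)]² / (p₁ − p₀)²
  = [1.645·√(0.40·0.60) + 1.036·√(0.33·0.67)]² / (-0.07)²
  = [1.645·0.4899 + 1.036·0.4702]² / 0.0049
  = [1.2930]² / 0.0049
  = 341.21
Finite-population correction (N = 1286): 341.21 / (1 + (341.21 − 1)/1286) = 269.82.
Round up → n = 270.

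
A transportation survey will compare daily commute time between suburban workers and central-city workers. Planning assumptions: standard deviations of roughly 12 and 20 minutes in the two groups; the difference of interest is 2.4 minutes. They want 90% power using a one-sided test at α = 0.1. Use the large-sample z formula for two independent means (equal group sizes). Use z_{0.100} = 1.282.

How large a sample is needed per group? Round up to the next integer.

n = (z_α + z_β)² · (σ₁² + σ₂²) / δ²
  = (1.282 + 1.282)² · (12² + 20² = 544) / 2.4²
  = 6.5741 · 544 / 5.76
  = 620.89
Round up → n = 621 per group.

n = 621 per group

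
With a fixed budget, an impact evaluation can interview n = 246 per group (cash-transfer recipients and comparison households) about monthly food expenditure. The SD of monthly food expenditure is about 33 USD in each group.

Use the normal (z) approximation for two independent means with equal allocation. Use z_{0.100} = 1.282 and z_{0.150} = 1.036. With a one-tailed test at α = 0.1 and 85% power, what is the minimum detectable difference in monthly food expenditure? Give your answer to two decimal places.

δ = (z_α + z_β) · √((σ₁²+σ₂²)/n)
  = (1.282 + 1.036) · √(2178/246)
  = 2.318 · √8.8537
  = 2.318 · 2.9755
  = 6.8972

Minimum detectable difference ≈ 6.90 USD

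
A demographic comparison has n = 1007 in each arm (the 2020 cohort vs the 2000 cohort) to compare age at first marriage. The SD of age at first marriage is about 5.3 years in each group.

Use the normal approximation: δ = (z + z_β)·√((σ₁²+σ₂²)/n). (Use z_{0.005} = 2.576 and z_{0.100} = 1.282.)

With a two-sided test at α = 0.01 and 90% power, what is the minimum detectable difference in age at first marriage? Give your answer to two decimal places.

δ = (z_{α/2} + z_β) · √((σ₁²+σ₂²)/n)
  = (2.576 + 1.282) · √(56.18/1007)
  = 3.858 · √0.05579
  = 3.858 · 0.2362
  = 0.9113

Minimum detectable difference ≈ 0.91 years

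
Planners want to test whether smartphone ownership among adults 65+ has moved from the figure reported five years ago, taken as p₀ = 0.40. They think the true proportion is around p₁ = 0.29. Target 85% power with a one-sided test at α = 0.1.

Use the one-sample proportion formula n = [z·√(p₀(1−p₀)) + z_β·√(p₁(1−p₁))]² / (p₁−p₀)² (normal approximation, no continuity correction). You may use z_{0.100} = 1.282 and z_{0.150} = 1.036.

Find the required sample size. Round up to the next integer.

n = 100

n = [z_α·√(p₀q₀) + z_β·√(p₁q₁)]² / (p₁ − p₀)²
  = [1.282·√(0.40·0.60) + 1.036·√(0.29·0.71)]² / (-0.11)²
  = [1.282·0.4899 + 1.036·0.4538]² / 0.0121
  = [1.0981]² / 0.0121
  = 99.66
Round up → n = 100.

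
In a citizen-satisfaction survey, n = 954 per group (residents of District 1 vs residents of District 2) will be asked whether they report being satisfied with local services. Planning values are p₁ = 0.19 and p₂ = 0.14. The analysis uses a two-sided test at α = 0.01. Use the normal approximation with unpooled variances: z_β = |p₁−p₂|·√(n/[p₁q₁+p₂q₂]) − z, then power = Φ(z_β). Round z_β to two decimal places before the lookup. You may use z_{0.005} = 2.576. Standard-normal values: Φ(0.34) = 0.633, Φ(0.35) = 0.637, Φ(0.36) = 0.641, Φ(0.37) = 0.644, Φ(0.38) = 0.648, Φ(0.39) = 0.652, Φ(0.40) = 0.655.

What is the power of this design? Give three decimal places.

Power ≈ 0.644

z_β = |p₁−p₂|·√(n/[p₁q₁+p₂q₂]) − z_{α/2}
    = 0.05 · √(954/0.2743) − 2.576
    = 0.05 · 58.9741 − 2.576
    = 2.9487 − 2.576 = 0.3727 → 0.37
Power = Φ(0.37) = 0.644.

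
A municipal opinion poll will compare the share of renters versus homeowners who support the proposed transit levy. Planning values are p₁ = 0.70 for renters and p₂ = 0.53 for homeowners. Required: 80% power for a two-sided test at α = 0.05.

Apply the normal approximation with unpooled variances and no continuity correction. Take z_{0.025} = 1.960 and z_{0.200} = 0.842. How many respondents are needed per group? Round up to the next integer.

n = (z_{α/2} + z_β)² · [p₁(1−p₁) + p₂(1−p₂)] / (p₁ − p₂)²
  = (1.960 + 0.842)² · (0.70·0.30 + 0.53·0.47) / (0.17)²
  = (2.802)² · (0.2100 + 0.2491) / 0.0289
  = 7.8512 · 0.4591 / 0.0289
  = 124.72
Round up → n = 125 per group.

n = 125 per group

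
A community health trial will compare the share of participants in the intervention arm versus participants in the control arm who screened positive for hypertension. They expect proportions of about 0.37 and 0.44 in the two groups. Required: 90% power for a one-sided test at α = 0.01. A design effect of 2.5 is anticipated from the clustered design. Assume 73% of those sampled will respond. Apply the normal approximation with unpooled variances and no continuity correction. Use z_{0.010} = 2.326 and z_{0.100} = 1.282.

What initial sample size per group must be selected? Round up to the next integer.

n = (z_α + z_β)² · [p₁(1−p₁) + p₂(1−p₂)] / (p₁ − p₂)²
  = (2.326 + 1.282)² · (0.37·0.63 + 0.44·0.56) / (-0.07)²
  = (3.608)² · (0.2331 + 0.2464) / 0.0049
  = 13.0177 · 0.4795 / 0.0049
  = 1273.87
Design effect: 2.5 × 1273.87 = 3184.68.
Adjust for 73% response: 3184.68 / 0.73 = 4362.57.
Round up → n = 4363 per group.

n = 4363 per group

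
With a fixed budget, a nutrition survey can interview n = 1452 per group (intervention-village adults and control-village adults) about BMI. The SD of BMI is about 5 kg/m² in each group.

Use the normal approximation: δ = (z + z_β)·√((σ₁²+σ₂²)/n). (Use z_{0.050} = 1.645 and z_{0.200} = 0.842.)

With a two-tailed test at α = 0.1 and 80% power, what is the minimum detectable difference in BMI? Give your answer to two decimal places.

Minimum detectable difference ≈ 0.46 kg/m²

δ = (z_{α/2} + z_β) · √((σ₁²+σ₂²)/n)
  = (1.645 + 0.842) · √(50/1452)
  = 2.487 · √0.03444
  = 2.487 · 0.1856
  = 0.4615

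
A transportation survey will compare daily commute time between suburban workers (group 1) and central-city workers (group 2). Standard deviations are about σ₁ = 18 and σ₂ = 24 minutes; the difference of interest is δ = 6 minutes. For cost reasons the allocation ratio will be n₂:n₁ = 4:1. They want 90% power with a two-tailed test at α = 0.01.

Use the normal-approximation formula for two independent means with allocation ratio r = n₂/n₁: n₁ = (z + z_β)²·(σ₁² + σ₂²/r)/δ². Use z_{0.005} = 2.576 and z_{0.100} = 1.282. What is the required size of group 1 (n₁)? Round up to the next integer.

n₁ = (z_{α/2} + z_β)² · (σ₁² + σ₂²/r) / δ²
   = (2.576 + 1.282)² · (18² + 24²/4) / 6²
   = 14.8842 · (324 + 144) / 36
   = 14.8842 · 468 / 36
   = 193.49
Round up → n₁ = 194; n₂ = r·n₁ = 4 × 194 = 776.

n₁ = 194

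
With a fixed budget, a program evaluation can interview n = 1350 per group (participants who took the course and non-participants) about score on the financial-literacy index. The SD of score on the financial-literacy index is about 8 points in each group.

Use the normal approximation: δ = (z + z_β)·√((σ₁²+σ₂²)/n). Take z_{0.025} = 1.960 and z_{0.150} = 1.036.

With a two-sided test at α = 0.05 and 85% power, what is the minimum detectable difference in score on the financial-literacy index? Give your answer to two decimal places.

δ = (z_{α/2} + z_β) · √((σ₁²+σ₂²)/n)
  = (1.960 + 1.036) · √(128/1350)
  = 2.996 · √0.09481
  = 2.996 · 0.3079
  = 0.9225

Minimum detectable difference ≈ 0.92 points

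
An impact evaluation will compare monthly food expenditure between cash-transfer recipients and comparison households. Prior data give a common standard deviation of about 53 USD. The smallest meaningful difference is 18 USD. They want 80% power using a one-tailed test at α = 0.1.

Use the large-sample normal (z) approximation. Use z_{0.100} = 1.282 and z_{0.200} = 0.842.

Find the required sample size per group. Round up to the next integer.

n = 79 per group

n = (z_α + z_β)² · (σ₁² + σ₂²) / δ²
  = (1.282 + 0.842)² · (2·53² = 5618) / 18²
  = 4.5114 · 5618 / 324
  = 78.23
Round up → n = 79 per group.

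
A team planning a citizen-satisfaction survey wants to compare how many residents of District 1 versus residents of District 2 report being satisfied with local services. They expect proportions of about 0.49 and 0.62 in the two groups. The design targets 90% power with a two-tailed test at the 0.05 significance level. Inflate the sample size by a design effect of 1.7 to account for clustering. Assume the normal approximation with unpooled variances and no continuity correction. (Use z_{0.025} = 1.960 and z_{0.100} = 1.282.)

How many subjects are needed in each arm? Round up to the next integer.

n = (z_{α/2} + z_β)² · [p₁(1−p₁) + p₂(1−p₂)] / (p₁ − p₂)²
  = (1.960 + 1.282)² · (0.49·0.51 + 0.62·0.38) / (-0.13)²
  = (3.242)² · (0.2499 + 0.2356) / 0.0169
  = 10.5106 · 0.4855 / 0.0169
  = 301.95
Design effect: 1.7 × 301.95 = 513.31.
Round up → n = 514 per group.

n = 514 per group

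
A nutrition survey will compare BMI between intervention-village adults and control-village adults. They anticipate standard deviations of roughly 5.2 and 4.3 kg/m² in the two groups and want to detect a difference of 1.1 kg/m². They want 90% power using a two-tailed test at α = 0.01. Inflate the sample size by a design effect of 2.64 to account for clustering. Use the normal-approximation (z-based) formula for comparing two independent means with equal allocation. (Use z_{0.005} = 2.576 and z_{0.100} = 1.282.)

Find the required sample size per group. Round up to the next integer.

n = (z_{α/2} + z_β)² · (σ₁² + σ₂²) / δ²
  = (2.576 + 1.282)² · (5.2² + 4.3² = 45.53) / 1.1²
  = 14.8842 · 45.53 / 1.21
  = 560.06
Design effect: 2.64 × 560.06 = 1478.57.
Round up → n = 1479 per group.

n = 1479 per group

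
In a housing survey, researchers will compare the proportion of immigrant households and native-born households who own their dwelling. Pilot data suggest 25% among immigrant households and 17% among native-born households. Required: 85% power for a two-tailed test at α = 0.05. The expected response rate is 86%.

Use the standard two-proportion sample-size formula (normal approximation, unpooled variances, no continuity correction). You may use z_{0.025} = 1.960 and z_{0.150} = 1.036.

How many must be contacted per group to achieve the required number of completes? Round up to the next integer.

n = 536 per group

n = (z_{α/2} + z_β)² · [p₁(1−p₁) + p₂(1−p₂)] / (p₁ − p₂)²
  = (1.960 + 1.036)² · (0.25·0.75 + 0.17·0.83) / (0.08)²
  = (2.996)² · (0.1875 + 0.1411) / 0.0064
  = 8.9760 · 0.3286 / 0.0064
  = 460.86
Adjust for 86% response: 460.86 / 0.86 = 535.89.
Round up → n = 536 per group.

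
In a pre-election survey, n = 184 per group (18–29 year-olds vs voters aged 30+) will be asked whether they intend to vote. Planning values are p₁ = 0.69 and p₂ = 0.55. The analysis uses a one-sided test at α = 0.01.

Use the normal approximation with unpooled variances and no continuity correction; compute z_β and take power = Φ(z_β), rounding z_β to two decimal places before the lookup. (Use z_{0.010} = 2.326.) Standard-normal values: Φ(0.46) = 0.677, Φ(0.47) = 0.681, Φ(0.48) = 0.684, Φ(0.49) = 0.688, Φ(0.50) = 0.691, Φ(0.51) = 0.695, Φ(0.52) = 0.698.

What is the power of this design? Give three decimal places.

z_β = |p₁−p₂|·√(n/[p₁q₁+p₂q₂]) − z_α
    = 0.14 · √(184/0.4614) − 2.326
    = 0.14 · 19.9696 − 2.326
    = 2.7957 − 2.326 = 0.4697 → 0.47
Power = Φ(0.47) = 0.681.

Power ≈ 0.681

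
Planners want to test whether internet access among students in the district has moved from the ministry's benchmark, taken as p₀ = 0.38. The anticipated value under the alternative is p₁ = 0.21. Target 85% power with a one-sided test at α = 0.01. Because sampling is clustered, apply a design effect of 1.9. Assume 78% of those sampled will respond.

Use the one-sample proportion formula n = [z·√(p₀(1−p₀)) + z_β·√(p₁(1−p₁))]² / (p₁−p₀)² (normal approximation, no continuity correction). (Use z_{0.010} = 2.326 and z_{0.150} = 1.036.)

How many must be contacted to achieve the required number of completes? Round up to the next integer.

n = [z_α·√(p₀q₀) + z_β·√(p₁q₁)]² / (p₁ − p₀)²
  = [2.326·√(0.38·0.62) + 1.036·√(0.21·0.79)]² / (-0.17)²
  = [2.326·0.4854 + 1.036·0.4073]² / 0.0289
  = [1.5510]² / 0.0289
  = 83.24
Design effect: 1.9 × 83.24 = 158.15.
Adjust for 78% response: 158.15 / 0.78 = 202.76.
Round up → n = 203.

n = 203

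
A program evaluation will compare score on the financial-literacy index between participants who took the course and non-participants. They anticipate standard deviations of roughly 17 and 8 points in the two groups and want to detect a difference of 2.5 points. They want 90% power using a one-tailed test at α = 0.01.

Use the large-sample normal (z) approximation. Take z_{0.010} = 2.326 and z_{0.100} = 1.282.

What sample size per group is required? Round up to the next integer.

n = 736 per group

n = (z_α + z_β)² · (σ₁² + σ₂²) / δ²
  = (2.326 + 1.282)² · (17² + 8² = 353) / 2.5²
  = 13.0177 · 353 / 6.25
  = 735.24
Round up → n = 736 per group.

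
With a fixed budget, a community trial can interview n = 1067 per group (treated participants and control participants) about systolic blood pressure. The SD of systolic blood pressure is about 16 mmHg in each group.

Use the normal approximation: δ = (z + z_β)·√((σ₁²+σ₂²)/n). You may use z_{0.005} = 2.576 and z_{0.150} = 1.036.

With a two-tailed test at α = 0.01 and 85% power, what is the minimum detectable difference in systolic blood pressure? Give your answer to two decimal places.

Minimum detectable difference ≈ 2.50 mmHg

δ = (z_{α/2} + z_β) · √((σ₁²+σ₂²)/n)
  = (2.576 + 1.036) · √(512/1067)
  = 3.612 · √0.47985
  = 3.612 · 0.6927
  = 2.5021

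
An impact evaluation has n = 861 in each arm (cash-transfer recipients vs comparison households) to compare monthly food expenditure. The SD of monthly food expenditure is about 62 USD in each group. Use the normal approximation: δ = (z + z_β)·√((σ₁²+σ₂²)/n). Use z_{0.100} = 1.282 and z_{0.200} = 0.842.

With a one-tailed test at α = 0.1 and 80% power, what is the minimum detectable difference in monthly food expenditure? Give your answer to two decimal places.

δ = (z_α + z_β) · √((σ₁²+σ₂²)/n)
  = (1.282 + 0.842) · √(7688/861)
  = 2.124 · √8.9292
  = 2.124 · 2.9882
  = 6.3469

Minimum detectable difference ≈ 6.35 USD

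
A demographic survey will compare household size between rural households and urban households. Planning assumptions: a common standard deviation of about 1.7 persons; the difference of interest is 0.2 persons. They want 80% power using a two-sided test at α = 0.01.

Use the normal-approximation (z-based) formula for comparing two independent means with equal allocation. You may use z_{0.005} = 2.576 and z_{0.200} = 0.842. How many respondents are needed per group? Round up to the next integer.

n = 1689 per group

n = (z_{α/2} + z_β)² · (σ₁² + σ₂²) / δ²
  = (2.576 + 0.842)² · (2·1.7² = 5.78) / 0.2²
  = 11.6827 · 5.78 / 0.04
  = 1688.15
Round up → n = 1689 per group.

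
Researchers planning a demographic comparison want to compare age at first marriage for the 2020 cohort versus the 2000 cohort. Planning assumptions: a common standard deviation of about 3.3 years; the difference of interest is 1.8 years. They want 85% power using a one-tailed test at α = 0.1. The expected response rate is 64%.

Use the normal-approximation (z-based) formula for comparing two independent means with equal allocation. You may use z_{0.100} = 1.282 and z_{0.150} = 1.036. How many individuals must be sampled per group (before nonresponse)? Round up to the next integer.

n = 57 per group

n = (z_α + z_β)² · (σ₁² + σ₂²) / δ²
  = (1.282 + 1.036)² · (2·3.3² = 21.78) / 1.8²
  = 5.3731 · 21.78 / 3.24
  = 36.12
Adjust for 64% response: 36.12 / 0.64 = 56.44.
Round up → n = 57 per group.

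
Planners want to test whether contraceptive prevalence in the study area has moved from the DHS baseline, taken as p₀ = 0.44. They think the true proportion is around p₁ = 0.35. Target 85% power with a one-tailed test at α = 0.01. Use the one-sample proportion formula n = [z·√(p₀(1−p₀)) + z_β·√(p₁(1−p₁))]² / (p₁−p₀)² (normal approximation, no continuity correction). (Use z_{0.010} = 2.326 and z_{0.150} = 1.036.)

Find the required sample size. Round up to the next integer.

n = 336

n = [z_α·√(p₀q₀) + z_β·√(p₁q₁)]² / (p₁ − p₀)²
  = [2.326·√(0.44·0.56) + 1.036·√(0.35·0.65)]² / (-0.09)²
  = [2.326·0.4964 + 1.036·0.4770]² / 0.0081
  = [1.6487]² / 0.0081
  = 335.60
Round up → n = 336.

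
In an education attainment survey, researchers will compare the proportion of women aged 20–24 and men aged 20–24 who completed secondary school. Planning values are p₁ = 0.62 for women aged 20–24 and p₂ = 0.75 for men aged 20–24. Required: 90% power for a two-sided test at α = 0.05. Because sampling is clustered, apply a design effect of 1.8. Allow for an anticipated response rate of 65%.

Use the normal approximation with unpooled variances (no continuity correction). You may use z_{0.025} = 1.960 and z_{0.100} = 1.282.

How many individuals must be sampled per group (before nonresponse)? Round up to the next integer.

n = (z_{α/2} + z_β)² · [p₁(1−p₁) + p₂(1−p₂)] / (p₁ − p₂)²
  = (1.960 + 1.282)² · (0.62·0.38 + 0.75·0.25) / (-0.13)²
  = (3.242)² · (0.2356 + 0.1875) / 0.0169
  = 10.5106 · 0.4231 / 0.0169
  = 263.14
Design effect: 1.8 × 263.14 = 473.65.
Adjust for 65% response: 473.65 / 0.65 = 728.69.
Round up → n = 729 per group.

n = 729 per group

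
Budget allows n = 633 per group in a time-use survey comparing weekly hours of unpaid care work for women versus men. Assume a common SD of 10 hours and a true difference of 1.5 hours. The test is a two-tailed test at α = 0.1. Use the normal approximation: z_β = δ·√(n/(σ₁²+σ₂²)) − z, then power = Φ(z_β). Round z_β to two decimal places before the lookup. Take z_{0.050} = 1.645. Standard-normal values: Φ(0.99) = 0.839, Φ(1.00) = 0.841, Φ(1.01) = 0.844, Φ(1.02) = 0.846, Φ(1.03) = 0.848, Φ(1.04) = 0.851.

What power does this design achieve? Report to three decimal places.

z_β = δ·√(n/(σ₁²+σ₂²)) − z_{α/2}
    = 1.5 · √(633/200) − 1.645
    = 1.5 · 1.77904 − 1.645
    = 2.6686 − 1.645 = 1.0236 → 1.02
Power = Φ(1.02) = 0.846.

Power ≈ 0.846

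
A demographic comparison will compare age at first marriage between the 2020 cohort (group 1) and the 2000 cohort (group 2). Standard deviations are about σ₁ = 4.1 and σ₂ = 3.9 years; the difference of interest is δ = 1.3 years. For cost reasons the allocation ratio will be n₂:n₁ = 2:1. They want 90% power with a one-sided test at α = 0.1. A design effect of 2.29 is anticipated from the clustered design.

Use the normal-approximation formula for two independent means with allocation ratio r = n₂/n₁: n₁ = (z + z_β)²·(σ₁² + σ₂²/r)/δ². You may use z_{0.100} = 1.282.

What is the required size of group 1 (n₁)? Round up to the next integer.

n₁ = 218

n₁ = (z_α + z_β)² · (σ₁² + σ₂²/r) / δ²
   = (1.282 + 1.282)² · (4.1² + 3.9²/2) / 1.3²
   = 6.5741 · (16.81 + 7.605) / 1.69
   = 6.5741 · 24.415 / 1.69
   = 94.97
Design effect: 2.29 × 94.97 = 217.49.
Round up → n₁ = 218; n₂ = r·n₁ = 2 × 218 = 436.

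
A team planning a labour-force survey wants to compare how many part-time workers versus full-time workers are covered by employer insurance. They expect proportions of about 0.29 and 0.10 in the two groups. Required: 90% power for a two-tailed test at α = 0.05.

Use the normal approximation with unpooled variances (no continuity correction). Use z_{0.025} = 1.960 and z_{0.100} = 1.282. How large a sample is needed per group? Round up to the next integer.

n = 87 per group

n = (z_{α/2} + z_β)² · [p₁(1−p₁) + p₂(1−p₂)] / (p₁ − p₂)²
  = (1.960 + 1.282)² · (0.29·0.71 + 0.10·0.90) / (0.19)²
  = (3.242)² · (0.2059 + 0.0900) / 0.0361
  = 10.5106 · 0.2959 / 0.0361
  = 86.15
Round up → n = 87 per group.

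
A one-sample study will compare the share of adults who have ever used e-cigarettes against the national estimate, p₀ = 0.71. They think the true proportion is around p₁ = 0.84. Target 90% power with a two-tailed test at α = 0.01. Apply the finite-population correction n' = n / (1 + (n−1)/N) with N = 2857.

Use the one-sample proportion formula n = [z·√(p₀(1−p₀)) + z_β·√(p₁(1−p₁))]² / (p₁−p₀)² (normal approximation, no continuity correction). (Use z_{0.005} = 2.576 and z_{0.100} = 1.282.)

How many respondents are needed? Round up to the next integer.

n = [z_{α/2}·√(p₀q₀) + z_β·√(p₁q₁)]² / (p₁ − p₀)²
  = [2.576·√(0.71·0.29) + 1.282·√(0.84·0.16)]² / (0.13)²
  = [2.576·0.4538 + 1.282·0.3666]² / 0.0169
  = [1.6389]² / 0.0169
  = 158.93
Finite-population correction (N = 2857): 158.93 / (1 + (158.93 − 1)/2857) = 150.61.
Round up → n = 151.

n = 151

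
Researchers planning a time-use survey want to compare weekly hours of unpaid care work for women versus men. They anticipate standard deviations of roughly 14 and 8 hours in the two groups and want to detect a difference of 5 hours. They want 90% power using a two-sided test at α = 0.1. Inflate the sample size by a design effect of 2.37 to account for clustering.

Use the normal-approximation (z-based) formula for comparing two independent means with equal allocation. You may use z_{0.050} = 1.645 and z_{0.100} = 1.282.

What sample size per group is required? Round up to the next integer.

n = 212 per group

n = (z_{α/2} + z_β)² · (σ₁² + σ₂²) / δ²
  = (1.645 + 1.282)² · (14² + 8² = 260) / 5²
  = 8.5673 · 260 / 25
  = 89.10
Design effect: 2.37 × 89.10 = 211.17.
Round up → n = 212 per group.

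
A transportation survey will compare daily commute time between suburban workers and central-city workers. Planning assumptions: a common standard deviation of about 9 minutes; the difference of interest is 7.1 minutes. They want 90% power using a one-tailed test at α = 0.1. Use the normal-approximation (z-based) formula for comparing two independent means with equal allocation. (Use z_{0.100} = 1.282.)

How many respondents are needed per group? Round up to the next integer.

n = (z_α + z_β)² · (σ₁² + σ₂²) / δ²
  = (1.282 + 1.282)² · (2·9² = 162) / 7.1²
  = 6.5741 · 162 / 50.41
  = 21.13
Round up → n = 22 per group.

n = 22 per group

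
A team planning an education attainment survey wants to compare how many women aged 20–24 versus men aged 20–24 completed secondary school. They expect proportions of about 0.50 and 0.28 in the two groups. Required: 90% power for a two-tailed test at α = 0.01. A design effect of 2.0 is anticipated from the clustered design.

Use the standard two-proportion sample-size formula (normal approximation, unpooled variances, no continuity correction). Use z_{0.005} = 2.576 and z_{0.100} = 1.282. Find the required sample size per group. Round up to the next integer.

n = (z_{α/2} + z_β)² · [p₁(1−p₁) + p₂(1−p₂)] / (p₁ − p₂)²
  = (2.576 + 1.282)² · (0.50·0.50 + 0.28·0.72) / (0.22)²
  = (3.858)² · (0.2500 + 0.2016) / 0.0484
  = 14.8842 · 0.4516 / 0.0484
  = 138.88
Design effect: 2.0 × 138.88 = 277.76.
Round up → n = 278 per group.

n = 278 per group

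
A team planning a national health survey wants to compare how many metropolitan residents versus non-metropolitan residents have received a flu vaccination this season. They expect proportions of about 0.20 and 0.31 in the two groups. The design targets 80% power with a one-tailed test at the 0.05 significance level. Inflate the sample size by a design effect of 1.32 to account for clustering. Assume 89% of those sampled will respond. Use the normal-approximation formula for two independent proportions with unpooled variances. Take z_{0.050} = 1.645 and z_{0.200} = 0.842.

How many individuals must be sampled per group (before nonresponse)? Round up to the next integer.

n = 284 per group

n = (z_α + z_β)² · [p₁(1−p₁) + p₂(1−p₂)] / (p₁ − p₂)²
  = (1.645 + 0.842)² · (0.20·0.80 + 0.31·0.69) / (-0.11)²
  = (2.487)² · (0.1600 + 0.2139) / 0.0121
  = 6.1852 · 0.3739 / 0.0121
  = 191.13
Design effect: 1.32 × 191.13 = 252.29.
Adjust for 89% response: 252.29 / 0.89 = 283.47.
Round up → n = 284 per group.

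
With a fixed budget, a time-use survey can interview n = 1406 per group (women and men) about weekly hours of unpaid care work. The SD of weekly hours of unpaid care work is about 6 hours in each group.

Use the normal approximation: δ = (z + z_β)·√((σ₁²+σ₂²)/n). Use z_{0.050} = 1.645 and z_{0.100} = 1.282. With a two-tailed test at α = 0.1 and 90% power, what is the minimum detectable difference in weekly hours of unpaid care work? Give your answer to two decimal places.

δ = (z_{α/2} + z_β) · √((σ₁²+σ₂²)/n)
  = (1.645 + 1.282) · √(72/1406)
  = 2.927 · √0.05121
  = 2.927 · 0.2263
  = 0.6624

Minimum detectable difference ≈ 0.66 hours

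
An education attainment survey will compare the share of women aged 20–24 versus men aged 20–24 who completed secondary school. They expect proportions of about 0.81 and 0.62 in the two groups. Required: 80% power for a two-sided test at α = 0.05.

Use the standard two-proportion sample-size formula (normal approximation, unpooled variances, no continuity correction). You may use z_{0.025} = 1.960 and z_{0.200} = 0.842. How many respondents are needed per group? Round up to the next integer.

n = 85 per group

n = (z_{α/2} + z_β)² · [p₁(1−p₁) + p₂(1−p₂)] / (p₁ − p₂)²
  = (1.960 + 0.842)² · (0.81·0.19 + 0.62·0.38) / (0.19)²
  = (2.802)² · (0.1539 + 0.2356) / 0.0361
  = 7.8512 · 0.3895 / 0.0361
  = 84.71
Round up → n = 85 per group.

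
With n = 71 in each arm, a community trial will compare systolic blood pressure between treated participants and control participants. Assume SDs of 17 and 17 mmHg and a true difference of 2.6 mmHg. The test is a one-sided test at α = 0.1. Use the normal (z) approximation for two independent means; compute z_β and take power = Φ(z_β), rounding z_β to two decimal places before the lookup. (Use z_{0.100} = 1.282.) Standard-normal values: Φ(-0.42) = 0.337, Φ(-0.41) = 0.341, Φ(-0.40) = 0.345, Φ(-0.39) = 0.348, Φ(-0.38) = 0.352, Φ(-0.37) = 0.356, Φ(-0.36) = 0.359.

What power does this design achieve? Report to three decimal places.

z_β = δ·√(n/(σ₁²+σ₂²)) − z_α
    = 2.6 · √(71/578) − 1.282
    = 2.6 · 0.35048 − 1.282
    = 0.9113 − 1.282 = -0.3707 → -0.37
Power = Φ(-0.37) = 0.356.

Power ≈ 0.356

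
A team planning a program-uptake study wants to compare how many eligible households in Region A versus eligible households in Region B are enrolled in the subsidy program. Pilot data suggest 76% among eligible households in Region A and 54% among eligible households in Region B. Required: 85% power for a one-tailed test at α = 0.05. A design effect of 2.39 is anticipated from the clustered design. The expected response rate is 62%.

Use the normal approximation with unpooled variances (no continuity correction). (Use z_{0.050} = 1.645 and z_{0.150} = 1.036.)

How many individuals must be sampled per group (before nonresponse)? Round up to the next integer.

n = (z_α + z_β)² · [p₁(1−p₁) + p₂(1−p₂)] / (p₁ − p₂)²
  = (1.645 + 1.036)² · (0.76·0.24 + 0.54·0.46) / (0.22)²
  = (2.681)² · (0.1824 + 0.2484) / 0.0484
  = 7.1878 · 0.4308 / 0.0484
  = 63.98
Design effect: 2.39 × 63.98 = 152.91.
Adjust for 62% response: 152.91 / 0.62 = 246.62.
Round up → n = 247 per group.

n = 247 per group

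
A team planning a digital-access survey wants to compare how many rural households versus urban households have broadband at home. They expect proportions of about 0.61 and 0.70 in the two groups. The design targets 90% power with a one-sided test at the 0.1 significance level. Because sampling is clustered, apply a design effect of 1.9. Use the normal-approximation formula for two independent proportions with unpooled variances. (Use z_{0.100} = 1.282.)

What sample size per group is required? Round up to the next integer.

n = 691 per group

n = (z_α + z_β)² · [p₁(1−p₁) + p₂(1−p₂)] / (p₁ − p₂)²
  = (1.282 + 1.282)² · (0.61·0.39 + 0.70·0.30) / (-0.09)²
  = (2.564)² · (0.2379 + 0.2100) / 0.0081
  = 6.5741 · 0.4479 / 0.0081
  = 363.52
Design effect: 1.9 × 363.52 = 690.69.
Round up → n = 691 per group.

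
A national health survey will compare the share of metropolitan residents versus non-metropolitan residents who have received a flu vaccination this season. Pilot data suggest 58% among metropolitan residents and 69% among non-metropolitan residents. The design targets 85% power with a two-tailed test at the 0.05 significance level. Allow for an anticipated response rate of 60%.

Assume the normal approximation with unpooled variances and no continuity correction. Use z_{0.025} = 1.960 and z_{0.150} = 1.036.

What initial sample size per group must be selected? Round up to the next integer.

n = (z_{α/2} + z_β)² · [p₁(1−p₁) + p₂(1−p₂)] / (p₁ − p₂)²
  = (1.960 + 1.036)² · (0.58·0.42 + 0.69·0.31) / (-0.11)²
  = (2.996)² · (0.2436 + 0.2139) / 0.0121
  = 8.9760 · 0.4575 / 0.0121
  = 339.38
Adjust for 60% response: 339.38 / 0.60 = 565.64.
Round up → n = 566 per group.

n = 566 per group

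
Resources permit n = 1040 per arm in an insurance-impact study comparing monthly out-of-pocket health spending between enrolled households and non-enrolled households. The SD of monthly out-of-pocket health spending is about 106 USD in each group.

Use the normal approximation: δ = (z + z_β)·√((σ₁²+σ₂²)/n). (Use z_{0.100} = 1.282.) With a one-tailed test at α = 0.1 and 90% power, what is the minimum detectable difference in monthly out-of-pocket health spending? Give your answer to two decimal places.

δ = (z_α + z_β) · √((σ₁²+σ₂²)/n)
  = (1.282 + 1.282) · √(22472/1040)
  = 2.564 · √21.6077
  = 2.564 · 4.6484
  = 11.9185

Minimum detectable difference ≈ 11.92 USD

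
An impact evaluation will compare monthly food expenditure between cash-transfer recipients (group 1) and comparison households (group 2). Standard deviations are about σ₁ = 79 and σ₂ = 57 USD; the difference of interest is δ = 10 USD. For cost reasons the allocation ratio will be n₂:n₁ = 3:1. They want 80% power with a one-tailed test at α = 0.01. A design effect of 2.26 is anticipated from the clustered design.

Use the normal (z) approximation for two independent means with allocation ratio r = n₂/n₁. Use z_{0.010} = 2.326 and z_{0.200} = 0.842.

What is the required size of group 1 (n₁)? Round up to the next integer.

n₁ = (z_α + z_β)² · (σ₁² + σ₂²/r) / δ²
   = (2.326 + 0.842)² · (79² + 57²/3) / 10²
   = 10.0362 · (6241 + 1083) / 100
   = 10.0362 · 7324 / 100
   = 735.05
Design effect: 2.26 × 735.05 = 1661.22.
Round up → n₁ = 1662; n₂ = r·n₁ = 3 × 1662 = 4986.

n₁ = 1662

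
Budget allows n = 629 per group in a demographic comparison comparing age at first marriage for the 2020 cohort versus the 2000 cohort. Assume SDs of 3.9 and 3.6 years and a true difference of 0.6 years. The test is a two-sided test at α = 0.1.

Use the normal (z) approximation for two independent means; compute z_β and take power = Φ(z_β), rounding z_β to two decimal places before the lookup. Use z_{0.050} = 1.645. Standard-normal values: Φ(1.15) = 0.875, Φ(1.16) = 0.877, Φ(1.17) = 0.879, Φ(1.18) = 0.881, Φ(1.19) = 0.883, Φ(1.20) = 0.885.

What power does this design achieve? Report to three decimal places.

Power ≈ 0.883

z_β = δ·√(n/(σ₁²+σ₂²)) − z_{α/2}
    = 0.6 · √(629/28.17) − 1.645
    = 0.6 · 4.72533 − 1.645
    = 2.8352 − 1.645 = 1.1902 → 1.19
Power = Φ(1.19) = 0.883.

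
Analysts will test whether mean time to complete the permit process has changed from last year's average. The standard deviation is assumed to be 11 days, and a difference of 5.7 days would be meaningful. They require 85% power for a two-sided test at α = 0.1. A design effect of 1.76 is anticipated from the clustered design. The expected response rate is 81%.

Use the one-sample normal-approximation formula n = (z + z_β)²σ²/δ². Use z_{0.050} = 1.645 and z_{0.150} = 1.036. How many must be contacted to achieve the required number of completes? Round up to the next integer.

n = (z_{α/2} + z_β)² · σ² / δ²
  = (1.645 + 1.036)² · 11² / 5.7²
  = 7.1878 · 121 / 32.49
  = 26.77
Design effect: 1.76 × 26.77 = 47.11.
Adjust for 81% response: 47.11 / 0.81 = 58.16.
Round up → n = 59.

n = 59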